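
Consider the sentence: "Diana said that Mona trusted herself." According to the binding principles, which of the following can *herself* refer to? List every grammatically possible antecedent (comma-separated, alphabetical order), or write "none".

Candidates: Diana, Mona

Mona

*herself* is a reflexive; Principle A requires it to be bound within its binding domain — the clause headed by 'trusted'.
— Diana: subject of the matrix clause; c-commands the reflexive but lies outside its binding domain — cannot bind it (Principle A).
— Mona: subject of the clause headed by 'trusted'; c-commands the reflexive within its binding domain — allowed (Principle A).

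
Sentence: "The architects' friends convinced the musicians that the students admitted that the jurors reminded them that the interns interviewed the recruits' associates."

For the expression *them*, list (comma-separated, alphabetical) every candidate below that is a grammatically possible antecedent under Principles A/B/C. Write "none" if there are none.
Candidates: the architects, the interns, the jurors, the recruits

*them* is a pronoun; Principle B requires it to be free in its binding domain — the clause headed by 'reminded'.
— the architects: possessor inside the subject DP of the matrix clause; does not c-command the pronoun — Principle B does not apply; allowed.
— the interns: subject of the clause headed by 'interviewed'; is c-commanded by the pronoun; coreference would bind this R-expression — blocked (Principle C).
— the jurors: subject of the clause headed by 'reminded'; c-commands the pronoun within its binding domain — blocked (Principle B).
— the recruits: possessor inside the object DP of the clause headed by 'interviewed'; is c-commanded by the pronoun; coreference would bind this R-expression — blocked (Principle C).

the architects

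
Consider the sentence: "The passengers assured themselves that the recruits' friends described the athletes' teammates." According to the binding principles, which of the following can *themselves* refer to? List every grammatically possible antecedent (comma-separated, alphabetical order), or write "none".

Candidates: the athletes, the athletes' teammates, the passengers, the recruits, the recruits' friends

*themselves* is a reflexive; Principle A requires it to be bound within its binding domain — the matrix clause.
— the athletes: possessor inside the object DP of the clause headed by 'described'; does not c-command the reflexive — cannot bind it (Principle A).
— the athletes' teammates: object of the clause headed by 'described'; does not c-command the reflexive — cannot bind it (Principle A).
— the passengers: subject of the matrix clause; c-commands the reflexive within its binding domain — allowed (Principle A).
— the recruits: possessor inside the subject DP of the clause headed by 'described'; does not c-command the reflexive — cannot bind it (Principle A).
— the recruits' friends: subject of the clause headed by 'described'; does not c-command the reflexive — cannot bind it (Principle A).

the passengers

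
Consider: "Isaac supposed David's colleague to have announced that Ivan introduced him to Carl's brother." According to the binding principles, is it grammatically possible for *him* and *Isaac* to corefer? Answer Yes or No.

Yes

*him* is a pronoun; Principle B requires it to be free in its binding domain — the clause headed by 'introduced'.
— Isaac: subject of the matrix clause; c-commands the pronoun but lies outside its binding domain — allowed.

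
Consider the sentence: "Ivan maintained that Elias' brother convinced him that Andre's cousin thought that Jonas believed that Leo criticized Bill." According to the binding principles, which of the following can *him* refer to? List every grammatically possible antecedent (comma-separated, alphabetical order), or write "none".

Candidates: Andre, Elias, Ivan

Elias, Ivan

*him* is a pronoun; Principle B requires it to be free in its binding domain — the clause headed by 'convinced'.
— Andre: possessor inside the subject DP of the clause headed by 'thought'; is c-commanded by the pronoun; coreference would bind this R-expression — blocked (Principle C).
— Elias: possessor inside the subject DP of the clause headed by 'convinced'; does not c-command the pronoun — Principle B does not apply; allowed.
— Ivan: subject of the matrix clause; c-commands the pronoun but lies outside its binding domain — allowed.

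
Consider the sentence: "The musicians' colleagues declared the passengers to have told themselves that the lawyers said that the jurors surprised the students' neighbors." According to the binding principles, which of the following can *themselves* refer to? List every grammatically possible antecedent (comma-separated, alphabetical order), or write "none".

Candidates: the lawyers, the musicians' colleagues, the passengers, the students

*themselves* is a reflexive; Principle A requires it to be bound within its binding domain — the clause headed by 'told'.
— the lawyers: subject of the clause headed by 'said'; does not c-command the reflexive — cannot bind it (Principle A).
— the musicians' colleagues: subject of the matrix clause; c-commands the reflexive but lies outside its binding domain — cannot bind it (Principle A).
— the passengers: subject of the clause headed by 'told'; c-commands the reflexive within its binding domain — allowed (Principle A).
— the students: possessor inside the object DP of the clause headed by 'surprised'; does not c-command the reflexive — cannot bind it (Principle A).

the passengers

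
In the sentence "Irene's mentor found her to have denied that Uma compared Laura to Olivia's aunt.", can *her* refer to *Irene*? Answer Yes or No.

Yes

*her* is a pronoun; Principle B requires it to be free in its binding domain — the matrix clause.
— Irene: possessor inside the subject DP of the matrix clause; does not c-command the pronoun — Principle B does not apply; allowed.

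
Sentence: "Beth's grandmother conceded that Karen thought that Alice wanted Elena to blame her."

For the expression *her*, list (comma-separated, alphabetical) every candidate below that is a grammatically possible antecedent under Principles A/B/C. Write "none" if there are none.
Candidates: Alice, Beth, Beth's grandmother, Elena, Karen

*her* is a pronoun; Principle B requires it to be free in its binding domain — the clause headed by 'blame'.
— Alice: subject of the clause headed by 'wanted'; c-commands the pronoun but lies outside its binding domain — allowed.
— Beth: possessor inside the subject DP of the matrix clause; does not c-command the pronoun — Principle B does not apply; allowed.
— Beth's grandmother: subject of the matrix clause; c-commands the pronoun but lies outside its binding domain — allowed.
— Elena: subject of the clause headed by 'blame'; c-commands the pronoun within its binding domain — blocked (Principle B).
— Karen: subject of the clause headed by 'thought'; c-commands the pronoun but lies outside its binding domain — allowed.

Alice, Beth, Beth's grandmother, Karen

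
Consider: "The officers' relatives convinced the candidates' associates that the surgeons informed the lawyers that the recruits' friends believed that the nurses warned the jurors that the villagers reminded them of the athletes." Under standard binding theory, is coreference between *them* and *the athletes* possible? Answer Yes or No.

No

*the athletes* is an R-expression; Principle C requires it to be free (not bound by any c-commanding expression).
— them: object of the clause headed by 'reminded'; the pronoun c-commands the R-expression — coreference blocked (Principle C).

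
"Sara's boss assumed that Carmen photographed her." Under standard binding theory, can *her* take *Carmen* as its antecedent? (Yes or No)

*her* is a pronoun; Principle B requires it to be free in its binding domain — the clause headed by 'photographed'.
— Carmen: subject of the clause headed by 'photographed'; c-commands the pronoun within its binding domain — blocked (Principle B).

No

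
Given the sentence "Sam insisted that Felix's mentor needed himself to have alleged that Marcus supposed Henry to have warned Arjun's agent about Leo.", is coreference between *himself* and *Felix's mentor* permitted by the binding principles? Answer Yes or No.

*himself* is a reflexive; Principle A requires it to be bound within its binding domain — the clause headed by 'needed'.
— Felix's mentor: subject of the clause headed by 'needed'; c-commands the reflexive within its binding domain — allowed (Principle A).

Yes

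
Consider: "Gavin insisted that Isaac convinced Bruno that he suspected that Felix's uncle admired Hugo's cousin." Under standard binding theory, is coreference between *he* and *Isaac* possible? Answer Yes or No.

Yes

*Isaac* is an R-expression; Principle C requires it to be free (not bound by any c-commanding expression).
— he: subject of the clause headed by 'suspected'; the pronoun does not c-command the R-expression — coreference allowed.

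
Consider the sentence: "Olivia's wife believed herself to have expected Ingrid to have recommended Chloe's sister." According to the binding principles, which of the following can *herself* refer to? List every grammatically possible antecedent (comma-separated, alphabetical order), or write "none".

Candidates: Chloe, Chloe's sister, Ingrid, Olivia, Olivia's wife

*herself* is a reflexive; Principle A requires it to be bound within its binding domain — the matrix clause.
— Chloe: possessor inside the object DP of the clause headed by 'recommended'; does not c-command the reflexive — cannot bind it (Principle A).
— Chloe's sister: object of the clause headed by 'recommended'; does not c-command the reflexive — cannot bind it (Principle A).
— Ingrid: subject of the clause headed by 'recommended'; does not c-command the reflexive — cannot bind it (Principle A).
— Olivia: possessor inside the subject DP of the matrix clause; does not c-command the reflexive — cannot bind it (Principle A).
— Olivia's wife: subject of the matrix clause; c-commands the reflexive within its binding domain — allowed (Principle A).

Olivia's wife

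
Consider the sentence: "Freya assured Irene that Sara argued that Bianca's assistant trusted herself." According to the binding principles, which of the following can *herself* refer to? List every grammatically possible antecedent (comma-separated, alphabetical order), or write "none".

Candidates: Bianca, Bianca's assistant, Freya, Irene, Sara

*herself* is a reflexive; Principle A requires it to be bound within its binding domain — the clause headed by 'trusted'.
— Bianca: possessor inside the subject DP of the clause headed by 'trusted'; does not c-command the reflexive — cannot bind it (Principle A).
— Bianca's assistant: subject of the clause headed by 'trusted'; c-commands the reflexive within its binding domain — allowed (Principle A).
— Freya: subject of the matrix clause; c-commands the reflexive but lies outside its binding domain — cannot bind it (Principle A).
— Irene: object of the matrix clause; c-commands the reflexive but lies outside its binding domain — cannot bind it (Principle A).
— Sara: subject of the clause headed by 'argued'; c-commands the reflexive but lies outside its binding domain — cannot bind it (Principle A).

Bianca's assistant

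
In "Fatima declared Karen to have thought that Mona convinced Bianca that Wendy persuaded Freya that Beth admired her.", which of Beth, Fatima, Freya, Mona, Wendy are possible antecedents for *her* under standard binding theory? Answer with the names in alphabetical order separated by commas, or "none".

*her* is a pronoun; Principle B requires it to be free in its binding domain — the clause headed by 'admired'.
— Beth: subject of the clause headed by 'admired'; c-commands the pronoun within its binding domain — blocked (Principle B).
— Fatima: subject of the matrix clause; c-commands the pronoun but lies outside its binding domain — allowed.
— Freya: object of the clause headed by 'persuaded'; c-commands the pronoun but lies outside its binding domain — allowed.
— Mona: subject of the clause headed by 'convinced'; c-commands the pronoun but lies outside its binding domain — allowed.
— Wendy: subject of the clause headed by 'persuaded'; c-commands the pronoun but lies outside its binding domain — allowed.

Fatima, Freya, Mona, Wendy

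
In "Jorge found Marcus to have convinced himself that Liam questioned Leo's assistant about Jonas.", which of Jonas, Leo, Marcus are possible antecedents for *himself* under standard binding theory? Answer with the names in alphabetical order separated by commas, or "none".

Marcus

*himself* is a reflexive; Principle A requires it to be bound within its binding domain — the clause headed by 'convinced'.
— Jonas: second object of the clause headed by 'questioned'; does not c-command the reflexive — cannot bind it (Principle A).
— Leo: possessor inside the object DP of the clause headed by 'questioned'; does not c-command the reflexive — cannot bind it (Principle A).
— Marcus: subject of the clause headed by 'convinced'; c-commands the reflexive within its binding domain — allowed (Principle A).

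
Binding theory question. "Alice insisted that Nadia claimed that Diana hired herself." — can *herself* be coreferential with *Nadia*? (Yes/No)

*herself* is a reflexive; Principle A requires it to be bound within its binding domain — the clause headed by 'hired'.
— Nadia: subject of the clause headed by 'claimed'; c-commands the reflexive but lies outside its binding domain — cannot bind it (Principle A).

No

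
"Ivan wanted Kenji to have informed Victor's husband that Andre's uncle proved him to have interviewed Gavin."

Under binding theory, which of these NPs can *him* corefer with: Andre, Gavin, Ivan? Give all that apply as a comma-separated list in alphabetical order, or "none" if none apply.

*him* is a pronoun; Principle B requires it to be free in its binding domain — the clause headed by 'proved'.
— Andre: possessor inside the subject DP of the clause headed by 'proved'; does not c-command the pronoun — Principle B does not apply; allowed.
— Gavin: object of the clause headed by 'interviewed'; is c-commanded by the pronoun; coreference would bind this R-expression — blocked (Principle C).
— Ivan: subject of the matrix clause; c-commands the pronoun but lies outside its binding domain — allowed.

Andre, Ivan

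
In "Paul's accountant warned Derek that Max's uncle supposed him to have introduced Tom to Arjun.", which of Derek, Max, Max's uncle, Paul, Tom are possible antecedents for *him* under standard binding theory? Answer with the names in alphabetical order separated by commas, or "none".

Derek, Max, Paul

*him* is a pronoun; Principle B requires it to be free in its binding domain — the clause headed by 'supposed'.
— Derek: object of the matrix clause; c-commands the pronoun but lies outside its binding domain — allowed.
— Max: possessor inside the subject DP of the clause headed by 'supposed'; does not c-command the pronoun — Principle B does not apply; allowed.
— Max's uncle: subject of the clause headed by 'supposed'; c-commands the pronoun within its binding domain — blocked (Principle B).
— Paul: possessor inside the subject DP of the matrix clause; does not c-command the pronoun — Principle B does not apply; allowed.
— Tom: object of the clause headed by 'introduced'; is c-commanded by the pronoun; coreference would bind this R-expression — blocked (Principle C).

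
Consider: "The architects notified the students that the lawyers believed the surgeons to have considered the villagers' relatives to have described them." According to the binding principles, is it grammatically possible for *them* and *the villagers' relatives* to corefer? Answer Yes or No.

No

*them* is a pronoun; Principle B requires it to be free in its binding domain — the clause headed by 'described'.
— the villagers' relatives: subject of the clause headed by 'described'; c-commands the pronoun within its binding domain — blocked (Principle B).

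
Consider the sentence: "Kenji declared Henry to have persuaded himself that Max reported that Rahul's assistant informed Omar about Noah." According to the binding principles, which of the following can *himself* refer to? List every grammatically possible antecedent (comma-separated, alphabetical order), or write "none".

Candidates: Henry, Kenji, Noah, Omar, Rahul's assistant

Henry

*himself* is a reflexive; Principle A requires it to be bound within its binding domain — the clause headed by 'persuaded'.
— Henry: subject of the clause headed by 'persuaded'; c-commands the reflexive within its binding domain — allowed (Principle A).
— Kenji: subject of the matrix clause; c-commands the reflexive but lies outside its binding domain — cannot bind it (Principle A).
— Noah: second object of the clause headed by 'informed'; does not c-command the reflexive — cannot bind it (Principle A).
— Omar: object of the clause headed by 'informed'; does not c-command the reflexive — cannot bind it (Principle A).
— Rahul's assistant: subject of the clause headed by 'informed'; does not c-command the reflexive — cannot bind it (Principle A).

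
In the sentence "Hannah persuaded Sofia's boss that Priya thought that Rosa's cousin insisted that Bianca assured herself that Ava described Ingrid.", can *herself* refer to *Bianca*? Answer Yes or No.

Yes

*herself* is a reflexive; Principle A requires it to be bound within its binding domain — the clause headed by 'assured'.
— Bianca: subject of the clause headed by 'assured'; c-commands the reflexive within its binding domain — allowed (Principle A).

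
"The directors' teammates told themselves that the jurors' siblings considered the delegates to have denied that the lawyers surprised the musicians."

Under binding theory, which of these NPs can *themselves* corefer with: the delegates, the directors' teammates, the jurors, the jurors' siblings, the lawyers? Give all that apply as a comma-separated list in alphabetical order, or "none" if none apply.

the directors' teammates

*themselves* is a reflexive; Principle A requires it to be bound within its binding domain — the matrix clause.
— the delegates: subject of the clause headed by 'denied'; does not c-command the reflexive — cannot bind it (Principle A).
— the directors' teammates: subject of the matrix clause; c-commands the reflexive within its binding domain — allowed (Principle A).
— the jurors: possessor inside the subject DP of the clause headed by 'considered'; does not c-command the reflexive — cannot bind it (Principle A).
— the jurors' siblings: subject of the clause headed by 'considered'; does not c-command the reflexive — cannot bind it (Principle A).
— the lawyers: subject of the clause headed by 'surprised'; does not c-command the reflexive — cannot bind it (Principle A).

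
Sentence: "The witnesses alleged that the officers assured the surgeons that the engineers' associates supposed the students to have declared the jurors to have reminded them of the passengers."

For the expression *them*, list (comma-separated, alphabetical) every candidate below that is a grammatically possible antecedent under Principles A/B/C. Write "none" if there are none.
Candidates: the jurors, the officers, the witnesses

the officers, the witnesses

*them* is a pronoun; Principle B requires it to be free in its binding domain — the clause headed by 'reminded'.
— the jurors: subject of the clause headed by 'reminded'; c-commands the pronoun within its binding domain — blocked (Principle B).
— the officers: subject of the clause headed by 'assured'; c-commands the pronoun but lies outside its binding domain — allowed.
— the witnesses: subject of the matrix clause; c-commands the pronoun but lies outside its binding domain — allowed.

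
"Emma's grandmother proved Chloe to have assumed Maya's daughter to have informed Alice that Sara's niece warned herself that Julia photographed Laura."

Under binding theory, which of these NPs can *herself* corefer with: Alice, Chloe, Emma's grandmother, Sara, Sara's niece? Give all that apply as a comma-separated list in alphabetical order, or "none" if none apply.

*herself* is a reflexive; Principle A requires it to be bound within its binding domain — the clause headed by 'warned'.
— Alice: object of the clause headed by 'informed'; c-commands the reflexive but lies outside its binding domain — cannot bind it (Principle A).
— Chloe: subject of the clause headed by 'assumed'; c-commands the reflexive but lies outside its binding domain — cannot bind it (Principle A).
— Emma's grandmother: subject of the matrix clause; c-commands the reflexive but lies outside its binding domain — cannot bind it (Principle A).
— Sara: possessor inside the subject DP of the clause headed by 'warned'; does not c-command the reflexive — cannot bind it (Principle A).
— Sara's niece: subject of the clause headed by 'warned'; c-commands the reflexive within its binding domain — allowed (Principle A).

Sara's niece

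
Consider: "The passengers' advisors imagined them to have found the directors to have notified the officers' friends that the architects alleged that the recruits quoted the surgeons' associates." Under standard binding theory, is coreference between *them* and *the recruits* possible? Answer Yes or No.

*the recruits* is an R-expression; Principle C requires it to be free (not bound by any c-commanding expression).
— them: subject of the clause headed by 'found'; the pronoun c-commands the R-expression — coreference blocked (Principle C).

No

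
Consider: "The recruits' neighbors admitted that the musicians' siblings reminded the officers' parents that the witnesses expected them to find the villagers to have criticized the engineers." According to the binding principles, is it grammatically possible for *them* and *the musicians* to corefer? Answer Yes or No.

Yes

*them* is a pronoun; Principle B requires it to be free in its binding domain — the clause headed by 'expected'.
— the musicians: possessor inside the subject DP of the clause headed by 'reminded'; does not c-command the pronoun — Principle B does not apply; allowed.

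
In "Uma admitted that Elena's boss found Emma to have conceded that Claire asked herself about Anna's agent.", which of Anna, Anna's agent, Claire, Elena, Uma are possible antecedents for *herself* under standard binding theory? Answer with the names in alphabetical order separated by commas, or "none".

Claire

*herself* is a reflexive; Principle A requires it to be bound within its binding domain — the clause headed by 'asked'.
— Anna: possessor inside the second object DP of the clause headed by 'asked'; does not c-command the reflexive — cannot bind it (Principle A).
— Anna's agent: second object of the clause headed by 'asked'; does not c-command the reflexive — cannot bind it (Principle A).
— Claire: subject of the clause headed by 'asked'; c-commands the reflexive within its binding domain — allowed (Principle A).
— Elena: possessor inside the subject DP of the clause headed by 'found'; does not c-command the reflexive — cannot bind it (Principle A).
— Uma: subject of the matrix clause; c-commands the reflexive but lies outside its binding domain — cannot bind it (Principle A).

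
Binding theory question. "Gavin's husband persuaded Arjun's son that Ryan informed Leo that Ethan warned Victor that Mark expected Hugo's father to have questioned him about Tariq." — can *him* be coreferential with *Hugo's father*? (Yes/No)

No

*him* is a pronoun; Principle B requires it to be free in its binding domain — the clause headed by 'questioned'.
— Hugo's father: subject of the clause headed by 'questioned'; c-commands the pronoun within its binding domain — blocked (Principle B).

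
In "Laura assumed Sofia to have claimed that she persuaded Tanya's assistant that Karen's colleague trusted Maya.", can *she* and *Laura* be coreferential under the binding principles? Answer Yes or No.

*Laura* is an R-expression; Principle C requires it to be free (not bound by any c-commanding expression).
— she: subject of the clause headed by 'persuaded'; the pronoun does not c-command the R-expression — coreference allowed.

Yes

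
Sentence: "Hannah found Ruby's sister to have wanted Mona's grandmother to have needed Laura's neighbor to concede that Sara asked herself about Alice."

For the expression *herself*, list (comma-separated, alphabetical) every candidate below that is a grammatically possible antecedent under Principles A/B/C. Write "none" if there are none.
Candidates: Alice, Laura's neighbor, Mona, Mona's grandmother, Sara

*herself* is a reflexive; Principle A requires it to be bound within its binding domain — the clause headed by 'asked'.
— Alice: second object of the clause headed by 'asked'; does not c-command the reflexive — cannot bind it (Principle A).
— Laura's neighbor: subject of the clause headed by 'concede'; c-commands the reflexive but lies outside its binding domain — cannot bind it (Principle A).
— Mona: possessor inside the subject DP of the clause headed by 'needed'; does not c-command the reflexive — cannot bind it (Principle A).
— Mona's grandmother: subject of the clause headed by 'needed'; c-commands the reflexive but lies outside its binding domain — cannot bind it (Principle A).
— Sara: subject of the clause headed by 'asked'; c-commands the reflexive within its binding domain — allowed (Principle A).

Sara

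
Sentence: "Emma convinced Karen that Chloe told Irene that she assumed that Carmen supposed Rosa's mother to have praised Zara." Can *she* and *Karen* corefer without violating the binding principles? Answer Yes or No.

Yes

*Karen* is an R-expression; Principle C requires it to be free (not bound by any c-commanding expression).
— she: subject of the clause headed by 'assumed'; the pronoun does not c-command the R-expression — coreference allowed.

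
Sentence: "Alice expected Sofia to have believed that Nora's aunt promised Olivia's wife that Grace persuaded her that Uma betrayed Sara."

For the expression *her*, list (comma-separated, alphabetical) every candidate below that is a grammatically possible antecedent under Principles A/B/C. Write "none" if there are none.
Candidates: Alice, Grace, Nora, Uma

*her* is a pronoun; Principle B requires it to be free in its binding domain — the clause headed by 'persuaded'.
— Alice: subject of the matrix clause; c-commands the pronoun but lies outside its binding domain — allowed.
— Grace: subject of the clause headed by 'persuaded'; c-commands the pronoun within its binding domain — blocked (Principle B).
— Nora: possessor inside the subject DP of the clause headed by 'promised'; does not c-command the pronoun — Principle B does not apply; allowed.
— Uma: subject of the clause headed by 'betrayed'; is c-commanded by the pronoun; coreference would bind this R-expression — blocked (Principle C).

Alice, Nora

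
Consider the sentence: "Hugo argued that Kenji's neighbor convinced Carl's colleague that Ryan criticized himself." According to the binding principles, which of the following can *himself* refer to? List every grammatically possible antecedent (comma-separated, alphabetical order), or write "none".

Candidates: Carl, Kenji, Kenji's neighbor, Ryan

Ryan

*himself* is a reflexive; Principle A requires it to be bound within its binding domain — the clause headed by 'criticized'.
— Carl: possessor inside the object DP of the clause headed by 'convinced'; does not c-command the reflexive — cannot bind it (Principle A).
— Kenji: possessor inside the subject DP of the clause headed by 'convinced'; does not c-command the reflexive — cannot bind it (Principle A).
— Kenji's neighbor: subject of the clause headed by 'convinced'; c-commands the reflexive but lies outside its binding domain — cannot bind it (Principle A).
— Ryan: subject of the clause headed by 'criticized'; c-commands the reflexive within its binding domain — allowed (Principle A).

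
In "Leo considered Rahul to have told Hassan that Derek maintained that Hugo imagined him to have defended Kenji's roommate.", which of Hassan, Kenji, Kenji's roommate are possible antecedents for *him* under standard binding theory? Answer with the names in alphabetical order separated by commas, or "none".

*him* is a pronoun; Principle B requires it to be free in its binding domain — the clause headed by 'imagined'.
— Hassan: object of the clause headed by 'told'; c-commands the pronoun but lies outside its binding domain — allowed.
— Kenji: possessor inside the object DP of the clause headed by 'defended'; is c-commanded by the pronoun; coreference would bind this R-expression — blocked (Principle C).
— Kenji's roommate: object of the clause headed by 'defended'; is c-commanded by the pronoun; coreference would bind this R-expression — blocked (Principle C).

Hassan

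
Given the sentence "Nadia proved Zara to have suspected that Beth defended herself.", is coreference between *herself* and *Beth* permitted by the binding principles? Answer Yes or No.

Yes

*herself* is a reflexive; Principle A requires it to be bound within its binding domain — the clause headed by 'defended'.
— Beth: subject of the clause headed by 'defended'; c-commands the reflexive within its binding domain — allowed (Principle A).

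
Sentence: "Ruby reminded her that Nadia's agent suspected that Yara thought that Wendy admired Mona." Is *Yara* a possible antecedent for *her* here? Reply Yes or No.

*her* is a pronoun; Principle B requires it to be free in its binding domain — the matrix clause.
— Yara: subject of the clause headed by 'thought'; is c-commanded by the pronoun; coreference would bind this R-expression — blocked (Principle C).

No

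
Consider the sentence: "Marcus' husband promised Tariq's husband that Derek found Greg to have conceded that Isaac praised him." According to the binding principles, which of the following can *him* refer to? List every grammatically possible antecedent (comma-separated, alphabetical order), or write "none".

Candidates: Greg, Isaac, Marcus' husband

*him* is a pronoun; Principle B requires it to be free in its binding domain — the clause headed by 'praised'.
— Greg: subject of the clause headed by 'conceded'; c-commands the pronoun but lies outside its binding domain — allowed.
— Isaac: subject of the clause headed by 'praised'; c-commands the pronoun within its binding domain — blocked (Principle B).
— Marcus' husband: subject of the matrix clause; c-commands the pronoun but lies outside its binding domain — allowed.

Greg, Marcus' husband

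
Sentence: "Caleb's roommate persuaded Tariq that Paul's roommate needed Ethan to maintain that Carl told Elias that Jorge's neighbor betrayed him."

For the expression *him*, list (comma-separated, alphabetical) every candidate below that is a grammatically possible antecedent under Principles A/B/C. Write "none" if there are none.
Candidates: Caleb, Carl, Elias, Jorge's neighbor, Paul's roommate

*him* is a pronoun; Principle B requires it to be free in its binding domain — the clause headed by 'betrayed'.
— Caleb: possessor inside the subject DP of the matrix clause; does not c-command the pronoun — Principle B does not apply; allowed.
— Carl: subject of the clause headed by 'told'; c-commands the pronoun but lies outside its binding domain — allowed.
— Elias: object of the clause headed by 'told'; c-commands the pronoun but lies outside its binding domain — allowed.
— Jorge's neighbor: subject of the clause headed by 'betrayed'; c-commands the pronoun within its binding domain — blocked (Principle B).
— Paul's roommate: subject of the clause headed by 'needed'; c-commands the pronoun but lies outside its binding domain — allowed.

Caleb, Carl, Elias, Paul's roommate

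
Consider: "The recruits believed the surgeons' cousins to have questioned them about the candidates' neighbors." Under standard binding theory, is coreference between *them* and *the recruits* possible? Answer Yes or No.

Yes

*the recruits* is an R-expression; Principle C requires it to be free (not bound by any c-commanding expression).
— them: object of the clause headed by 'questioned'; the pronoun does not c-command the R-expression — coreference allowed.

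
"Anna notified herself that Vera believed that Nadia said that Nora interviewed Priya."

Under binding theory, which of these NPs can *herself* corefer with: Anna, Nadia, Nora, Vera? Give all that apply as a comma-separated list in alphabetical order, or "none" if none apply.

Anna

*herself* is a reflexive; Principle A requires it to be bound within its binding domain — the matrix clause.
— Anna: subject of the matrix clause; c-commands the reflexive within its binding domain — allowed (Principle A).
— Nadia: subject of the clause headed by 'said'; does not c-command the reflexive — cannot bind it (Principle A).
— Nora: subject of the clause headed by 'interviewed'; does not c-command the reflexive — cannot bind it (Principle A).
— Vera: subject of the clause headed by 'believed'; does not c-command the reflexive — cannot bind it (Principle A).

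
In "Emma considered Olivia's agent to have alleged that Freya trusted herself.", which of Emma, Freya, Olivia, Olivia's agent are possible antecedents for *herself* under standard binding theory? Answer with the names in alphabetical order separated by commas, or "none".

*herself* is a reflexive; Principle A requires it to be bound within its binding domain — the clause headed by 'trusted'.
— Emma: subject of the matrix clause; c-commands the reflexive but lies outside its binding domain — cannot bind it (Principle A).
— Freya: subject of the clause headed by 'trusted'; c-commands the reflexive within its binding domain — allowed (Principle A).
— Olivia: possessor inside the subject DP of the clause headed by 'alleged'; does not c-command the reflexive — cannot bind it (Principle A).
— Olivia's agent: subject of the clause headed by 'alleged'; c-commands the reflexive but lies outside its binding domain — cannot bind it (Principle A).

Freya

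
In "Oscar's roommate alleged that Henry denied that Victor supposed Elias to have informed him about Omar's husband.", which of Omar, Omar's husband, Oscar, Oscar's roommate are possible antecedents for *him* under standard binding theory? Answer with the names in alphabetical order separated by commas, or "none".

Oscar, Oscar's roommate

*him* is a pronoun; Principle B requires it to be free in its binding domain — the clause headed by 'informed'.
— Omar: possessor inside the second object DP of the clause headed by 'informed'; is c-commanded by the pronoun; coreference would bind this R-expression — blocked (Principle C).
— Omar's husband: second object of the clause headed by 'informed'; is c-commanded by the pronoun; coreference would bind this R-expression — blocked (Principle C).
— Oscar: possessor inside the subject DP of the matrix clause; does not c-command the pronoun — Principle B does not apply; allowed.
— Oscar's roommate: subject of the matrix clause; c-commands the pronoun but lies outside its binding domain — allowed.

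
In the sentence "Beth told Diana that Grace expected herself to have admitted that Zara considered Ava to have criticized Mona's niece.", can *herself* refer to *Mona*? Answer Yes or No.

*herself* is a reflexive; Principle A requires it to be bound within its binding domain — the clause headed by 'expected'.
— Mona: possessor inside the object DP of the clause headed by 'criticized'; does not c-command the reflexive — cannot bind it (Principle A).

No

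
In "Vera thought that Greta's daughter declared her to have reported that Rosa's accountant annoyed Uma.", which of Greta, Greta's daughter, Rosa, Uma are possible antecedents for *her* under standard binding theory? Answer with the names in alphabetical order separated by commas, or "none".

*her* is a pronoun; Principle B requires it to be free in its binding domain — the clause headed by 'declared'.
— Greta: possessor inside the subject DP of the clause headed by 'declared'; does not c-command the pronoun — Principle B does not apply; allowed.
— Greta's daughter: subject of the clause headed by 'declared'; c-commands the pronoun within its binding domain — blocked (Principle B).
— Rosa: possessor inside the subject DP of the clause headed by 'annoyed'; is c-commanded by the pronoun; coreference would bind this R-expression — blocked (Principle C).
— Uma: object of the clause headed by 'annoyed'; is c-commanded by the pronoun; coreference would bind this R-expression — blocked (Principle C).

Greta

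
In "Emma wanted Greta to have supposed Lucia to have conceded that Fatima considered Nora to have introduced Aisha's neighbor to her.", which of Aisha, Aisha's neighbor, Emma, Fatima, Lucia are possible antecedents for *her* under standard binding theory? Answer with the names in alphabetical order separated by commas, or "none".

*her* is a pronoun; Principle B requires it to be free in its binding domain — the clause headed by 'introduced'.
— Aisha: possessor inside the object DP of the clause headed by 'introduced'; does not c-command the pronoun — Principle B does not apply; allowed.
— Aisha's neighbor: object of the clause headed by 'introduced'; c-commands the pronoun within its binding domain — blocked (Principle B).
— Emma: subject of the matrix clause; c-commands the pronoun but lies outside its binding domain — allowed.
— Fatima: subject of the clause headed by 'considered'; c-commands the pronoun but lies outside its binding domain — allowed.
— Lucia: subject of the clause headed by 'conceded'; c-commands the pronoun but lies outside its binding domain — allowed.

Aisha, Emma, Fatima, Lucia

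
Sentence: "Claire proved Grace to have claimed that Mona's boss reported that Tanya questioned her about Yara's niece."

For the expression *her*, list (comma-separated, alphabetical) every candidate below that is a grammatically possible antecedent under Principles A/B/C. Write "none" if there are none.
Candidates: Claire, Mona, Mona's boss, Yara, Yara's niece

Claire, Mona, Mona's boss

*her* is a pronoun; Principle B requires it to be free in its binding domain — the clause headed by 'questioned'.
— Claire: subject of the matrix clause; c-commands the pronoun but lies outside its binding domain — allowed.
— Mona: possessor inside the subject DP of the clause headed by 'reported'; does not c-command the pronoun — Principle B does not apply; allowed.
— Mona's boss: subject of the clause headed by 'reported'; c-commands the pronoun but lies outside its binding domain — allowed.
— Yara: possessor inside the second object DP of the clause headed by 'questioned'; is c-commanded by the pronoun; coreference would bind this R-expression — blocked (Principle C).
— Yara's niece: second object of the clause headed by 'questioned'; is c-commanded by the pronoun; coreference would bind this R-expression — blocked (Principle C).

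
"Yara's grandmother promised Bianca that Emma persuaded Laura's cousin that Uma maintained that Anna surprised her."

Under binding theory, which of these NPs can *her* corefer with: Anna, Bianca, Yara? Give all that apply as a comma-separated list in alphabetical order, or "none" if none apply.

*her* is a pronoun; Principle B requires it to be free in its binding domain — the clause headed by 'surprised'.
— Anna: subject of the clause headed by 'surprised'; c-commands the pronoun within its binding domain — blocked (Principle B).
— Bianca: object of the matrix clause; c-commands the pronoun but lies outside its binding domain — allowed.
— Yara: possessor inside the subject DP of the matrix clause; does not c-command the pronoun — Principle B does not apply; allowed.

Bianca, Yara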